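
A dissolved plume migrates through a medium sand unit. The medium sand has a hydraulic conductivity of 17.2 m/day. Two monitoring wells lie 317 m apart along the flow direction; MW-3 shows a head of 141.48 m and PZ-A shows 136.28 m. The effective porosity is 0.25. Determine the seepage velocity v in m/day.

Hydraulic gradient i = (141.48 − 136.28) / 317 = 5.2 / 317 = 0.01640.
Darcy flux q = K · i = 17.20 × 0.01640 = 0.2821 m/day.
Seepage velocity v = q / n_e = 0.2821 / 0.25 = 1.129 m/day.

1.13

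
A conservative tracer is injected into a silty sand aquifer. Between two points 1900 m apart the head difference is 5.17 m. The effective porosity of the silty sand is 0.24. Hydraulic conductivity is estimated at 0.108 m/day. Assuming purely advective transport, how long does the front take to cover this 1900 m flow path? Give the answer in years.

4250

Hydraulic gradient i = Δh / L = 5.17 / 1900 = 0.002721.
Darcy flux q = K · i = 0.1080 × 0.002721 = 0.0002939 m/day.
Seepage velocity v = q / n_e = 0.0002939 / 0.24 = 0.001224 m/day.
Travel time t = L / v = 1900 / 0.001224 = 1.552e+06 days = 4248 years.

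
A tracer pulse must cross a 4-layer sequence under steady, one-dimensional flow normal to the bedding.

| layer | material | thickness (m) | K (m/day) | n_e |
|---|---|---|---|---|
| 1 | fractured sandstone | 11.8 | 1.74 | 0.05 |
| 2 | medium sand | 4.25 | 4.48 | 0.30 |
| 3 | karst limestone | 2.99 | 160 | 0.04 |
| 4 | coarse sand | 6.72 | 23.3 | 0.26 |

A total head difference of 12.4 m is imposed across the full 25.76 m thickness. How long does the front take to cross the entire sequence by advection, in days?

2.42

With flow normal to the layers, continuity requires the same specific discharge q through every layer.
Σ(b_i/K_i) = 11.8/1.74 + 4.25/4.48 + 2.99/160 + 6.72/23.3 = 8.037 d.
q = Δh / Σ(b_i/K_i) = 12.4 / 8.037 = 1.543 m/day.
In each layer the seepage velocity is v_i = q/n_i, so the layer transit time is t_i = b_i·n_i / q:
  layer 1 (fractured sandstone): t_1 = 11.8 × 0.05 / 1.543 = 0.3824 d
  layer 2 (medium sand): t_2 = 4.25 × 0.30 / 1.543 = 0.8264 d
  layer 3 (karst limestone): t_3 = 2.99 × 0.04 / 1.543 = 0.07752 d
  layer 4 (coarse sand): t_4 = 6.72 × 0.26 / 1.543 = 1.132 d
Total t = Σ t_i = 2.419 days.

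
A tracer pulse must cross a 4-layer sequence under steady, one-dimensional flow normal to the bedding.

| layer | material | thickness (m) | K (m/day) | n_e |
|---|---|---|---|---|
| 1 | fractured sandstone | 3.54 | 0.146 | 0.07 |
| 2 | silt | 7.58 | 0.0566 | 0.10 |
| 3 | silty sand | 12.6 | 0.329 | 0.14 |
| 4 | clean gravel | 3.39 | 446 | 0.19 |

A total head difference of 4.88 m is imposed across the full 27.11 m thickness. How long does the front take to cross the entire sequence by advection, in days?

With flow normal to the layers, continuity requires the same specific discharge q through every layer.
Σ(b_i/K_i) = 3.54/0.146 + 7.58/0.0566 + 12.6/0.329 + 3.39/446 = 196.5 d.
q = Δh / Σ(b_i/K_i) = 4.88 / 196.5 = 0.02484 m/day.
In each layer the seepage velocity is v_i = q/n_i, so the layer transit time is t_i = b_i·n_i / q:
  layer 1 (fractured sandstone): t_1 = 3.54 × 0.07 / 0.02484 = 9.977 d
  layer 2 (silt): t_2 = 7.58 × 0.10 / 0.02484 = 30.52 d
  layer 3 (silty sand): t_3 = 12.6 × 0.14 / 0.02484 = 71.02 d
  layer 4 (clean gravel): t_4 = 3.39 × 0.19 / 0.02484 = 25.93 d
Total t = Σ t_i = 137.4 days.

137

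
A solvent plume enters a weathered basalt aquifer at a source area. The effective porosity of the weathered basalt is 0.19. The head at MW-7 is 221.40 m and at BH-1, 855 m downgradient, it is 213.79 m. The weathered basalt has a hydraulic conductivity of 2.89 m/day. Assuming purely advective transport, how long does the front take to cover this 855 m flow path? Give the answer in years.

17.3

Hydraulic gradient i = (221.40 − 213.79) / 855 = 7.61 / 855 = 0.008901.
Darcy flux q = K · i = 2.890 × 0.008901 = 0.02572 m/day.
Seepage velocity v = q / n_e = 0.02572 / 0.19 = 0.1354 m/day.
Travel time t = L / v = 855 / 0.1354 = 6315 days = 17.29 years.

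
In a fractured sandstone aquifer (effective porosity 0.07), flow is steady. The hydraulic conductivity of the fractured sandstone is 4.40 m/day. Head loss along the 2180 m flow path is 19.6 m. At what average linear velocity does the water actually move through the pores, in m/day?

0.565

Hydraulic gradient i = Δh / L = 19.6 / 2180 = 0.008991.
Darcy flux q = K · i = 4.400 × 0.008991 = 0.03956 m/day.
Seepage velocity v = q / n_e = 0.03956 / 0.07 = 0.5651 m/day.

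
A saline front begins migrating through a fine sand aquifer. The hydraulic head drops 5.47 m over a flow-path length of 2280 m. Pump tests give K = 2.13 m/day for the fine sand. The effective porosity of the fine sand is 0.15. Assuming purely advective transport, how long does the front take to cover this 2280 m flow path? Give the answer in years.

Hydraulic gradient i = Δh / L = 5.47 / 2280 = 0.002399.
Darcy flux q = K · i = 2.130 × 0.002399 = 0.005110 m/day.
Seepage velocity v = q / n_e = 0.005110 / 0.15 = 0.03407 m/day.
Travel time t = L / v = 2280 / 0.03407 = 66926 days = 183.2 years.

183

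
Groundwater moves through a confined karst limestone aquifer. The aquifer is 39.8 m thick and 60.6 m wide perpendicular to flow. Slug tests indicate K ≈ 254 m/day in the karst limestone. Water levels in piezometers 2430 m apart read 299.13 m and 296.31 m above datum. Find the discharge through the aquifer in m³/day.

711

Cross-sectional area A = 60.6 × 39.8 = 2412 m².
Hydraulic gradient i = (299.13 − 296.31) / 2430 = 2.82 / 2430 = 0.001160.
Darcy's law: Q = K · A · i = 254.0 × 2412 × 0.001160 = 710.9 m³/day.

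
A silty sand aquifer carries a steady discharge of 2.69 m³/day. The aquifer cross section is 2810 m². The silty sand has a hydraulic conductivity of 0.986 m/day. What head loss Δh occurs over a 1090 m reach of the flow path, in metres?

1.06

From Q = K·A·i, i = Q / (K·A) = 2.69 / (0.9860 × 2810) = 0.0009709.
Head loss Δh = i · L = 0.0009709 × 1090 = 1.058 m.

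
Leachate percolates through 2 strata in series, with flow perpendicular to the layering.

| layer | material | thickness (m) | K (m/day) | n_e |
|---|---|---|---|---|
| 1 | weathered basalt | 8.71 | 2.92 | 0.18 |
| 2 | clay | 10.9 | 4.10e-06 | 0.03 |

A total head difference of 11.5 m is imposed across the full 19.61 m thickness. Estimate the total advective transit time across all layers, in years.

1200

With flow normal to the layers, continuity requires the same specific discharge q through every layer.
Σ(b_i/K_i) = 8.71/2.92 + 10.9/4.10e-06 = 2.659e+06 d.
q = Δh / Σ(b_i/K_i) = 11.5 / 2.659e+06 = 4.326e-06 m/day.
In each layer the seepage velocity is v_i = q/n_i, so the layer transit time is t_i = b_i·n_i / q:
  layer 1 (weathered basalt): t_1 = 8.71 × 0.18 / 4.326e-06 = 3.624e+05 d
  layer 2 (clay): t_2 = 10.9 × 0.03 / 4.326e-06 = 75595 d
Total t = Σ t_i = 4.380e+05 days = 1199 years.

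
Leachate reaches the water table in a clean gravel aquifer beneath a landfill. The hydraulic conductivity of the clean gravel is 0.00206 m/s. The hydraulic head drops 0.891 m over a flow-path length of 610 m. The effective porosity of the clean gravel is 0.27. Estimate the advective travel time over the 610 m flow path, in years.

Convert K: 0.00206 m/s × 86400 = 178.0 m/day.
Hydraulic gradient i = Δh / L = 0.891 / 610 = 0.001461.
Darcy flux q = K · i = 178.0 × 0.001461 = 0.2600 m/day.
Seepage velocity v = q / n_e = 0.2600 / 0.27 = 0.9629 m/day.
Travel time t = L / v = 610 / 0.9629 = 633.5 days = 1.735 years.

1.73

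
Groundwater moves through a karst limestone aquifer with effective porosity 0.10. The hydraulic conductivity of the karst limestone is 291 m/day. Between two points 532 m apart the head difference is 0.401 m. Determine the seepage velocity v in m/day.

2.19

Hydraulic gradient i = Δh / L = 0.401 / 532 = 0.0007538.
Darcy flux q = K · i = 291.0 × 0.0007538 = 0.2193 m/day.
Seepage velocity v = q / n_e = 0.2193 / 0.10 = 2.193 m/day.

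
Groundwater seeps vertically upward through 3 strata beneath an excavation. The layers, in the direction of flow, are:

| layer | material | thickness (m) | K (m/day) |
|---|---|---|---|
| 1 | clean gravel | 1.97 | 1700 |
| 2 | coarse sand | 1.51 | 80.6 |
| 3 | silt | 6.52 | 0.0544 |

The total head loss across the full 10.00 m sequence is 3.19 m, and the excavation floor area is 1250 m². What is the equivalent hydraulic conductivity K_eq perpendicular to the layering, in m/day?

0.0834

Flow is perpendicular to layering, so the layers act in series and the equivalent K is the thickness-weighted harmonic mean.
Total thickness L = 1.97 + 1.51 + 6.52 = 10.00 m.
Σ(b_i/K_i) = 1.97/1700 + 1.51/80.6 + 6.52/0.0544 = 119.9 d.
K_eq = L / Σ(b_i/K_i) = 10.00 / 119.9 = 0.08342 m/day.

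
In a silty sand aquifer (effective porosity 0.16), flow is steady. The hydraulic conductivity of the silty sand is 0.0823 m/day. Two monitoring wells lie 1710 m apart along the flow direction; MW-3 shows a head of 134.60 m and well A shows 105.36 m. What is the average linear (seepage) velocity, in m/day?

Hydraulic gradient i = (134.60 − 105.36) / 1710 = 29.24 / 1710 = 0.01710.
Darcy flux q = K · i = 0.08230 × 0.01710 = 0.001407 m/day.
Seepage velocity v = q / n_e = 0.001407 / 0.16 = 0.008796 m/day.

0.00880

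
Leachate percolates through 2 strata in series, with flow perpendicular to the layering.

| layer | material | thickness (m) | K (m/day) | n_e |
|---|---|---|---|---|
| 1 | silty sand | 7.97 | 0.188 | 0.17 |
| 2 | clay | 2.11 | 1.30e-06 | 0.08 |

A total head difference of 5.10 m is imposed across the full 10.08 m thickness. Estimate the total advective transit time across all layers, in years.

1330

With flow normal to the layers, continuity requires the same specific discharge q through every layer.
Σ(b_i/K_i) = 7.97/0.188 + 2.11/1.30e-06 = 1.623e+06 d.
q = Δh / Σ(b_i/K_i) = 5.10 / 1.623e+06 = 3.142e-06 m/day.
In each layer the seepage velocity is v_i = q/n_i, so the layer transit time is t_i = b_i·n_i / q:
  layer 1 (silty sand): t_1 = 7.97 × 0.17 / 3.142e-06 = 4.312e+05 d
  layer 2 (clay): t_2 = 2.11 × 0.08 / 3.142e-06 = 53722 d
Total t = Σ t_i = 4.849e+05 days = 1328 years.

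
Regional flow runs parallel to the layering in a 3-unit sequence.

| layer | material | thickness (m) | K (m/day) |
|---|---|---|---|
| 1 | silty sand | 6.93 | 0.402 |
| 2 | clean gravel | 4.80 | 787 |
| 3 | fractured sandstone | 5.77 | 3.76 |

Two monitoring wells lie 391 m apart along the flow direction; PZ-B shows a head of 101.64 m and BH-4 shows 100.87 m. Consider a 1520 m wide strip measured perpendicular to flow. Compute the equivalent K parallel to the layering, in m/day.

217

Flow is parallel to layering, so each bed carries its own Darcy discharge and the transmissivities add.
Σ(K_i·b_i) = 0.402×6.93 + 787×4.80 + 3.76×5.77 = 3802 m²/day.
Total thickness b = 17.50 m, so K_eq = Σ(K_i·b_i)/b = 217.3 m/day.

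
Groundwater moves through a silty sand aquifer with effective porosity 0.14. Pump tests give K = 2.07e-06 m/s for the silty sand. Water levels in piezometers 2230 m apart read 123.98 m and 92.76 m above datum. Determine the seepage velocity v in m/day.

Convert K: 2.07e-06 m/s × 86400 = 0.1788 m/day.
Hydraulic gradient i = (123.98 − 92.76) / 2230 = 31.22 / 2230 = 0.01400.
Darcy flux q = K · i = 0.1788 × 0.01400 = 0.002504 m/day.
Seepage velocity v = q / n_e = 0.002504 / 0.14 = 0.01788 m/day.

0.0179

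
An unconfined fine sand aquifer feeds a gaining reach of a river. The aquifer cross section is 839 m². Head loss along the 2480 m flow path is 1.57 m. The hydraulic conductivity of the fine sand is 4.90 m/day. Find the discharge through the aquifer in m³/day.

Hydraulic gradient i = Δh / L = 1.57 / 2480 = 0.0006331.
Darcy's law: Q = K · A · i = 4.900 × 839.0 × 0.0006331 = 2.603 m³/day.

2.60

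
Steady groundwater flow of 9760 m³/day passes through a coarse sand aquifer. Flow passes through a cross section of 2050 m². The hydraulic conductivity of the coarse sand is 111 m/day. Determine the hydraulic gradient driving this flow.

From Q = K·A·i, i = Q / (K·A) = 9760 / (111.0 × 2050) = 0.04289.

0.0429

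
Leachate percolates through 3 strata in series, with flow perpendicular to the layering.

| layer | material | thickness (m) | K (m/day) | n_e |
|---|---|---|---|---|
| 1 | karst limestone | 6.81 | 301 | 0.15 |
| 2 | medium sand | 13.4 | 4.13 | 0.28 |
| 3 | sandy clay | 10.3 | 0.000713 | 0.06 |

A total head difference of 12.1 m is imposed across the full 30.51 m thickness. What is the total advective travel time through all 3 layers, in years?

17.6

With flow normal to the layers, continuity requires the same specific discharge q through every layer.
Σ(b_i/K_i) = 6.81/301 + 13.4/4.13 + 10.3/0.000713 = 14449 d.
q = Δh / Σ(b_i/K_i) = 12.1 / 14449 = 0.0008374 m/day.
In each layer the seepage velocity is v_i = q/n_i, so the layer transit time is t_i = b_i·n_i / q:
  layer 1 (karst limestone): t_1 = 6.81 × 0.15 / 0.0008374 = 1220 d
  layer 2 (medium sand): t_2 = 13.4 × 0.28 / 0.0008374 = 4480 d
  layer 3 (sandy clay): t_3 = 10.3 × 0.06 / 0.0008374 = 738.0 d
Total t = Σ t_i = 6438 days = 17.63 years.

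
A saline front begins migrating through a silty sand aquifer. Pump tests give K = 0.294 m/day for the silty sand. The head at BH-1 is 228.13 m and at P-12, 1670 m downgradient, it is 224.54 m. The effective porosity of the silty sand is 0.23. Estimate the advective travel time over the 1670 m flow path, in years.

Hydraulic gradient i = (228.13 − 224.54) / 1670 = 3.59 / 1670 = 0.002150.
Darcy flux q = K · i = 0.2940 × 0.002150 = 0.0006320 m/day.
Seepage velocity v = q / n_e = 0.0006320 / 0.23 = 0.002748 m/day.
Travel time t = L / v = 1670 / 0.002748 = 6.077e+05 days = 1664 years.

1660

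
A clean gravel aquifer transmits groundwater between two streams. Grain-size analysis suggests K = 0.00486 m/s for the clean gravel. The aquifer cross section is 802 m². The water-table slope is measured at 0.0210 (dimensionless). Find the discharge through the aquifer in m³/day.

Convert K: 0.00486 m/s × 86400 = 419.9 m/day.
Hydraulic gradient i = 0.0210.
Darcy's law: Q = K · A · i = 419.9 × 802.0 × 0.02100 = 7072 m³/day.

7070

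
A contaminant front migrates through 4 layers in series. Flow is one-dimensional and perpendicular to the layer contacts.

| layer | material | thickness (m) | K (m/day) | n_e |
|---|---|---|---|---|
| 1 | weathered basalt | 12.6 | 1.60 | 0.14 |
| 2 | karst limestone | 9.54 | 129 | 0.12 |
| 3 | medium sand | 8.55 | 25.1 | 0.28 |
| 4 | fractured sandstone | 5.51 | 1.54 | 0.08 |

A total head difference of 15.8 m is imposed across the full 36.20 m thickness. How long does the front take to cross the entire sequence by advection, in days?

4.31

With flow normal to the layers, continuity requires the same specific discharge q through every layer.
Σ(b_i/K_i) = 12.6/1.60 + 9.54/129 + 8.55/25.1 + 5.51/1.54 = 11.87 d.
q = Δh / Σ(b_i/K_i) = 15.8 / 11.87 = 1.331 m/day.
In each layer the seepage velocity is v_i = q/n_i, so the layer transit time is t_i = b_i·n_i / q:
  layer 1 (weathered basalt): t_1 = 12.6 × 0.14 / 1.331 = 1.325 d
  layer 2 (karst limestone): t_2 = 9.54 × 0.12 / 1.331 = 0.8599 d
  layer 3 (medium sand): t_3 = 8.55 × 0.28 / 1.331 = 1.798 d
  layer 4 (fractured sandstone): t_4 = 5.51 × 0.08 / 1.331 = 0.3311 d
Total t = Σ t_i = 4.314 days.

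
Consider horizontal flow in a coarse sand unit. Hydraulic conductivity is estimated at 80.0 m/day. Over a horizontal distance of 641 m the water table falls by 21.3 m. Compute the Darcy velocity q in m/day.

2.66

Hydraulic gradient i = Δh / L = 21.3 / 641 = 0.03323.
Specific discharge q = K · i = 80.00 × 0.03323 = 2.658 m/day.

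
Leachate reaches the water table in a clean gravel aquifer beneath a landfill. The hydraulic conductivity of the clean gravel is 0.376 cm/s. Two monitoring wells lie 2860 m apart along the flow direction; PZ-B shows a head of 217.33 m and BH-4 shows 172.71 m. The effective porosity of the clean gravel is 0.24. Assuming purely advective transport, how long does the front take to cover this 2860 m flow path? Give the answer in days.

Convert K: 0.376 cm/s × 864 = 324.9 m/day.
Hydraulic gradient i = (217.33 − 172.71) / 2860 = 44.62 / 2860 = 0.01560.
Darcy flux q = K · i = 324.9 × 0.01560 = 5.068 m/day.
Seepage velocity v = q / n_e = 5.068 / 0.24 = 21.12 m/day.
Travel time t = L / v = 2860 / 21.12 = 135.4 days.

135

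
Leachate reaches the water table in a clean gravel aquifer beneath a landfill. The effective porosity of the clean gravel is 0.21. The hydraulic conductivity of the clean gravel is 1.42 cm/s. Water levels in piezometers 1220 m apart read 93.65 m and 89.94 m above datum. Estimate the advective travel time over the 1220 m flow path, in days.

Convert K: 1.42 cm/s × 864 = 1227 m/day.
Hydraulic gradient i = (93.65 − 89.94) / 1220 = 3.71 / 1220 = 0.003041.
Darcy flux q = K · i = 1227 × 0.003041 = 3.731 m/day.
Seepage velocity v = q / n_e = 3.731 / 0.21 = 17.77 m/day.
Travel time t = L / v = 1220 / 17.77 = 68.67 days.

68.7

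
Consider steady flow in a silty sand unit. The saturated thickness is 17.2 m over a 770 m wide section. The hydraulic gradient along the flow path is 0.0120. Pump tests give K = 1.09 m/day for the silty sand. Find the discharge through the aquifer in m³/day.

173

Cross-sectional area A = 770 × 17.2 = 13244 m².
Hydraulic gradient i = 0.0120.
Darcy's law: Q = K · A · i = 1.090 × 13244 × 0.01200 = 173.2 m³/day.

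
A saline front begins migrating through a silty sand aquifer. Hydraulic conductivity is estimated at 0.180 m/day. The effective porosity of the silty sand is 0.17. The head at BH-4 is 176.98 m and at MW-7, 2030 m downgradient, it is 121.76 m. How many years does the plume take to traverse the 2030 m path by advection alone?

193

Hydraulic gradient i = (176.98 − 121.76) / 2030 = 55.22 / 2030 = 0.02720.
Darcy flux q = K · i = 0.1800 × 0.02720 = 0.004896 m/day.
Seepage velocity v = q / n_e = 0.004896 / 0.17 = 0.02880 m/day.
Travel time t = L / v = 2030 / 0.02880 = 70481 days = 193.0 years.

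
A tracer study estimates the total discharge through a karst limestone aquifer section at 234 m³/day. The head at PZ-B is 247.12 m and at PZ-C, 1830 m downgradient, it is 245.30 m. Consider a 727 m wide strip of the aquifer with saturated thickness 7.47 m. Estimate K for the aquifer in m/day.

Cross-sectional area A = 727 × 7.47 = 5431 m².
Hydraulic gradient i = (247.12 − 245.30) / 1830 = 1.82 / 1830 = 0.0009945.
From Q = K·A·i, K = Q / (A·i) = 234 / (5431 × 0.0009945) = 43.33 m/day.

43.3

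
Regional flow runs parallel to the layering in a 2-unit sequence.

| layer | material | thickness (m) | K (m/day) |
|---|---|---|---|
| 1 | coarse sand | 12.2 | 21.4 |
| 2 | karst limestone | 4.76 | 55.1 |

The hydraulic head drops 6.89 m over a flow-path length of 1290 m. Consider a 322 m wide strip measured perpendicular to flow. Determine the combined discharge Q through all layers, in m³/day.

900

Flow is parallel to layering, so each bed carries its own Darcy discharge and the transmissivities add.
Σ(K_i·b_i) = 21.4×12.2 + 55.1×4.76 = 523.4 m²/day.
Hydraulic gradient i = Δh / L = 6.89 / 1290 = 0.005341.
Q = Σ(K_i·b_i) · W · i = 523.4 × 322 × 0.005341 = 900.1 m³/day.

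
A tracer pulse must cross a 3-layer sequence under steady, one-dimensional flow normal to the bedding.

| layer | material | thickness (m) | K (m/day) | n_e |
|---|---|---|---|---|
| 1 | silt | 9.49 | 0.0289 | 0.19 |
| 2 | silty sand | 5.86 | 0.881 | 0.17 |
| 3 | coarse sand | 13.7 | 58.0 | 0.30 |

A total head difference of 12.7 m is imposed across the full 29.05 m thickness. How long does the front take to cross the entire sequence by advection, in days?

182

With flow normal to the layers, continuity requires the same specific discharge q through every layer.
Σ(b_i/K_i) = 9.49/0.0289 + 5.86/0.881 + 13.7/58.0 = 335.3 d.
q = Δh / Σ(b_i/K_i) = 12.7 / 335.3 = 0.03788 m/day.
In each layer the seepage velocity is v_i = q/n_i, so the layer transit time is t_i = b_i·n_i / q:
  layer 1 (silt): t_1 = 9.49 × 0.19 / 0.03788 = 47.60 d
  layer 2 (silty sand): t_2 = 5.86 × 0.17 / 0.03788 = 26.30 d
  layer 3 (coarse sand): t_3 = 13.7 × 0.30 / 0.03788 = 108.5 d
Total t = Σ t_i = 182.4 days.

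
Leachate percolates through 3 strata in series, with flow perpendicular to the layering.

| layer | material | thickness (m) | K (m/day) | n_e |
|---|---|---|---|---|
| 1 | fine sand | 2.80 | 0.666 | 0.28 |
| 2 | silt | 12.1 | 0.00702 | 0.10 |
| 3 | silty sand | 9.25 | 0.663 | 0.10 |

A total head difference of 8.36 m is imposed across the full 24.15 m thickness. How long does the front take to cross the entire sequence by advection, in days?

With flow normal to the layers, continuity requires the same specific discharge q through every layer.
Σ(b_i/K_i) = 2.80/0.666 + 12.1/0.00702 + 9.25/0.663 = 1742 d.
q = Δh / Σ(b_i/K_i) = 8.36 / 1742 = 0.004800 m/day.
In each layer the seepage velocity is v_i = q/n_i, so the layer transit time is t_i = b_i·n_i / q:
  layer 1 (fine sand): t_1 = 2.80 × 0.28 / 0.004800 = 163.3 d
  layer 2 (silt): t_2 = 12.1 × 0.10 / 0.004800 = 252.1 d
  layer 3 (silty sand): t_3 = 9.25 × 0.10 / 0.004800 = 192.7 d
Total t = Σ t_i = 608.2 days.

608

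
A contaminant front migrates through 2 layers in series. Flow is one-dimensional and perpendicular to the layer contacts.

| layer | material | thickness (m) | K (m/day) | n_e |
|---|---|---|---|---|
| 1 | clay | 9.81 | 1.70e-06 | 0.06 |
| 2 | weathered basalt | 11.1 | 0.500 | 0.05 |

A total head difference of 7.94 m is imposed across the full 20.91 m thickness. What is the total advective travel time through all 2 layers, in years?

2280

With flow normal to the layers, continuity requires the same specific discharge q through every layer.
Σ(b_i/K_i) = 9.81/1.70e-06 + 11.1/0.500 = 5.771e+06 d.
q = Δh / Σ(b_i/K_i) = 7.94 / 5.771e+06 = 1.376e-06 m/day.
In each layer the seepage velocity is v_i = q/n_i, so the layer transit time is t_i = b_i·n_i / q:
  layer 1 (clay): t_1 = 9.81 × 0.06 / 1.376e-06 = 4.278e+05 d
  layer 2 (weathered basalt): t_2 = 11.1 × 0.05 / 1.376e-06 = 4.034e+05 d
Total t = Σ t_i = 8.311e+05 days = 2276 years.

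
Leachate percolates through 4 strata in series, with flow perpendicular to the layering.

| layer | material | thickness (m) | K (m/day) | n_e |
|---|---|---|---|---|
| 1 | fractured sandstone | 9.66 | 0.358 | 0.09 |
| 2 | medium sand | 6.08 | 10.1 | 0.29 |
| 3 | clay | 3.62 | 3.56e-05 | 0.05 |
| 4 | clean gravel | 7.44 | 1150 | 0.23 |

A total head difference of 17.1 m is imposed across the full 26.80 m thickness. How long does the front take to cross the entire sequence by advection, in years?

With flow normal to the layers, continuity requires the same specific discharge q through every layer.
Σ(b_i/K_i) = 9.66/0.358 + 6.08/10.1 + 3.62/3.56e-05 + 7.44/1150 = 1.017e+05 d.
q = Δh / Σ(b_i/K_i) = 17.1 / 1.017e+05 = 0.0001681 m/day.
In each layer the seepage velocity is v_i = q/n_i, so the layer transit time is t_i = b_i·n_i / q:
  layer 1 (fractured sandstone): t_1 = 9.66 × 0.09 / 0.0001681 = 5171 d
  layer 2 (medium sand): t_2 = 6.08 × 0.29 / 0.0001681 = 10488 d
  layer 3 (clay): t_3 = 3.62 × 0.05 / 0.0001681 = 1077 d
  layer 4 (clean gravel): t_4 = 7.44 × 0.23 / 0.0001681 = 10178 d
Total t = Σ t_i = 26914 days = 73.69 years.

73.7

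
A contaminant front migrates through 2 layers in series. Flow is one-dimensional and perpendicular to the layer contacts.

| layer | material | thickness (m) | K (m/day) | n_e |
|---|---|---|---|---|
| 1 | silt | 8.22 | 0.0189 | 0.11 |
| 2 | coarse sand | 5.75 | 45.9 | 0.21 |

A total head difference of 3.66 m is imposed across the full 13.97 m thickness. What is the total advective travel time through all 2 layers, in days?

251

With flow normal to the layers, continuity requires the same specific discharge q through every layer.
Σ(b_i/K_i) = 8.22/0.0189 + 5.75/45.9 = 435.0 d.
q = Δh / Σ(b_i/K_i) = 3.66 / 435.0 = 0.008413 m/day.
In each layer the seepage velocity is v_i = q/n_i, so the layer transit time is t_i = b_i·n_i / q:
  layer 1 (silt): t_1 = 8.22 × 0.11 / 0.008413 = 107.5 d
  layer 2 (coarse sand): t_2 = 5.75 × 0.21 / 0.008413 = 143.5 d
Total t = Σ t_i = 251.0 days.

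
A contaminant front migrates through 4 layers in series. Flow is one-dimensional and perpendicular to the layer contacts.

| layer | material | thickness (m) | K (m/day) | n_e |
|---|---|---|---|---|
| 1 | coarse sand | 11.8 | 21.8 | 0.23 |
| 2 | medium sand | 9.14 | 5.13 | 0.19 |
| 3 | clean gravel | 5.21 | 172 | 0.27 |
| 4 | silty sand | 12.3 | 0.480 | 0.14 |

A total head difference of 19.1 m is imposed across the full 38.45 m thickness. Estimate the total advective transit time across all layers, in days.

11.1

With flow normal to the layers, continuity requires the same specific discharge q through every layer.
Σ(b_i/K_i) = 11.8/21.8 + 9.14/5.13 + 5.21/172 + 12.3/0.480 = 27.98 d.
q = Δh / Σ(b_i/K_i) = 19.1 / 27.98 = 0.6827 m/day.
In each layer the seepage velocity is v_i = q/n_i, so the layer transit time is t_i = b_i·n_i / q:
  layer 1 (coarse sand): t_1 = 11.8 × 0.23 / 0.6827 = 3.976 d
  layer 2 (medium sand): t_2 = 9.14 × 0.19 / 0.6827 = 2.544 d
  layer 3 (clean gravel): t_3 = 5.21 × 0.27 / 0.6827 = 2.061 d
  layer 4 (silty sand): t_4 = 12.3 × 0.14 / 0.6827 = 2.522 d
Total t = Σ t_i = 11.10 days.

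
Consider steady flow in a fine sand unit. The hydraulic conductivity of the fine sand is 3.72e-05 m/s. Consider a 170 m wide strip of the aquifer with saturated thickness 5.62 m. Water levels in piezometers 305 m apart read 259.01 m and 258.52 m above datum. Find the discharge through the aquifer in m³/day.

4.93

Convert K: 3.72e-05 m/s × 86400 = 3.214 m/day.
Cross-sectional area A = 170 × 5.62 = 955.4 m².
Hydraulic gradient i = (259.01 − 258.52) / 305 = 0.49 / 305 = 0.001607.
Darcy's law: Q = K · A · i = 3.214 × 955.4 × 0.001607 = 4.933 m³/day.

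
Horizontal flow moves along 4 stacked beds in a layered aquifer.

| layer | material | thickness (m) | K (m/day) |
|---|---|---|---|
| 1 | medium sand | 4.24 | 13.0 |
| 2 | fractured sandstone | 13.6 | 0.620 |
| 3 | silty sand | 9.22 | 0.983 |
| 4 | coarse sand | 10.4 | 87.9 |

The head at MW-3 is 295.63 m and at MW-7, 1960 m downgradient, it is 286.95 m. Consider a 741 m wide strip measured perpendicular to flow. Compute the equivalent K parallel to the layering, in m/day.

Flow is parallel to layering, so each bed carries its own Darcy discharge and the transmissivities add.
Σ(K_i·b_i) = 13.0×4.24 + 0.620×13.6 + 0.983×9.22 + 87.9×10.4 = 986.8 m²/day.
Total thickness b = 37.46 m, so K_eq = Σ(K_i·b_i)/b = 26.34 m/day.

26.3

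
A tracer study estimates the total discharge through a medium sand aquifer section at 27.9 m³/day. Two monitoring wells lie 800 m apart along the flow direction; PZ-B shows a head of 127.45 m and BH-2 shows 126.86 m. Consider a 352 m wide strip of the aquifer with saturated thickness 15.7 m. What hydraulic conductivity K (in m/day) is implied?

Cross-sectional area A = 352 × 15.7 = 5526 m².
Hydraulic gradient i = (127.45 − 126.86) / 800 = 0.59 / 800 = 0.0007375.
From Q = K·A·i, K = Q / (A·i) = 27.9 / (5526 × 0.0007375) = 6.845 m/day.

6.85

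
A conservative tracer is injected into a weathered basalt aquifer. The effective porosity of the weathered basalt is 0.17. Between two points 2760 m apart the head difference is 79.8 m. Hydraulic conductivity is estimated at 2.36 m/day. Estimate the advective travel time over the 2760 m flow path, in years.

18.8

Hydraulic gradient i = Δh / L = 79.8 / 2760 = 0.02891.
Darcy flux q = K · i = 2.360 × 0.02891 = 0.06823 m/day.
Seepage velocity v = q / n_e = 0.06823 / 0.17 = 0.4014 m/day.
Travel time t = L / v = 2760 / 0.4014 = 6876 days = 18.83 years.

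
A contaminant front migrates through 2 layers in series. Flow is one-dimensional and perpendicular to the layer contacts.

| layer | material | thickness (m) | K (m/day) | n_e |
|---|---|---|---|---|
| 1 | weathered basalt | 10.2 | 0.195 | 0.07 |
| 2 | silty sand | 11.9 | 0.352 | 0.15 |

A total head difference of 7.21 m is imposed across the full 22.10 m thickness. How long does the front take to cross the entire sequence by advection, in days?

29.8

With flow normal to the layers, continuity requires the same specific discharge q through every layer.
Σ(b_i/K_i) = 10.2/0.195 + 11.9/0.352 = 86.11 d.
q = Δh / Σ(b_i/K_i) = 7.21 / 86.11 = 0.08373 m/day.
In each layer the seepage velocity is v_i = q/n_i, so the layer transit time is t_i = b_i·n_i / q:
  layer 1 (weathered basalt): t_1 = 10.2 × 0.07 / 0.08373 = 8.528 d
  layer 2 (silty sand): t_2 = 11.9 × 0.15 / 0.08373 = 21.32 d
Total t = Σ t_i = 29.85 days.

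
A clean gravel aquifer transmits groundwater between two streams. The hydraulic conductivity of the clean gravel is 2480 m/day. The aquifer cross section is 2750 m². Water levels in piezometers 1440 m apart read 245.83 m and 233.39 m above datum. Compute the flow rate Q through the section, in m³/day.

Hydraulic gradient i = (245.83 − 233.39) / 1440 = 12.44 / 1440 = 0.008639.
Darcy's law: Q = K · A · i = 2480 × 2750 × 0.008639 = 58917 m³/day.

58900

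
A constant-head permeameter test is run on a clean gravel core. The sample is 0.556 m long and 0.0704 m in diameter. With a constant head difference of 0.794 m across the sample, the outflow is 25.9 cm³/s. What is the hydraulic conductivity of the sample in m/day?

403

Cross-sectional area A = π·(d/2)² = π × (0.0704/2)² = 0.003893 m².
Convert discharge: 25.9 cm³/s = 2.590e-05 m³/s.
Darcy's law rearranged: K = Q·L / (A·Δh) = 2.590e-05 × 0.556 / (0.003893 × 0.794) = 0.004659 m/s = 402.6 m/day.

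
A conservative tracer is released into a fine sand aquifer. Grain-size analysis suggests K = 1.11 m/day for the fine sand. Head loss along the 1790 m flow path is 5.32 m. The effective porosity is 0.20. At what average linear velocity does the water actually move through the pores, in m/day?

Hydraulic gradient i = Δh / L = 5.32 / 1790 = 0.002972.
Darcy flux q = K · i = 1.110 × 0.002972 = 0.003299 m/day.
Seepage velocity v = q / n_e = 0.003299 / 0.20 = 0.01649 m/day.

0.0165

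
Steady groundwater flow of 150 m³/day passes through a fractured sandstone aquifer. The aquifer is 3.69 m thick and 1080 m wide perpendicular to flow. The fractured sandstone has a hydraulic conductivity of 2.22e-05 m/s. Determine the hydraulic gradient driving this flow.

0.0196

Convert K: 2.22e-05 m/s × 86400 = 1.918 m/day.
Cross-sectional area A = 1080 × 3.69 = 3985 m².
From Q = K·A·i, i = Q / (K·A) = 150 / (1.918 × 3985) = 0.01962.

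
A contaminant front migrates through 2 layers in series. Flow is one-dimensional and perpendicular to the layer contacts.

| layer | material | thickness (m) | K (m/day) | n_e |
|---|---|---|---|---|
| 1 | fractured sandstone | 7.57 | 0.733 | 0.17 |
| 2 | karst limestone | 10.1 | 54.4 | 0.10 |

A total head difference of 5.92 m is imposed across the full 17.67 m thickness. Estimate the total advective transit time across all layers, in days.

4.08

With flow normal to the layers, continuity requires the same specific discharge q through every layer.
Σ(b_i/K_i) = 7.57/0.733 + 10.1/54.4 = 10.51 d.
q = Δh / Σ(b_i/K_i) = 5.92 / 10.51 = 0.5631 m/day.
In each layer the seepage velocity is v_i = q/n_i, so the layer transit time is t_i = b_i·n_i / q:
  layer 1 (fractured sandstone): t_1 = 7.57 × 0.17 / 0.5631 = 2.285 d
  layer 2 (karst limestone): t_2 = 10.1 × 0.10 / 0.5631 = 1.794 d
Total t = Σ t_i = 4.079 days.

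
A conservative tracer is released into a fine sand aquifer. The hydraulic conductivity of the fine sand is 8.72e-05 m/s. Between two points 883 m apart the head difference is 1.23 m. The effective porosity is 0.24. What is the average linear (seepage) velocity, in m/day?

0.0437

Convert K: 8.72e-05 m/s × 86400 = 7.534 m/day.
Hydraulic gradient i = Δh / L = 1.23 / 883 = 0.001393.
Darcy flux q = K · i = 7.534 × 0.001393 = 0.01049 m/day.
Seepage velocity v = q / n_e = 0.01049 / 0.24 = 0.04373 m/day.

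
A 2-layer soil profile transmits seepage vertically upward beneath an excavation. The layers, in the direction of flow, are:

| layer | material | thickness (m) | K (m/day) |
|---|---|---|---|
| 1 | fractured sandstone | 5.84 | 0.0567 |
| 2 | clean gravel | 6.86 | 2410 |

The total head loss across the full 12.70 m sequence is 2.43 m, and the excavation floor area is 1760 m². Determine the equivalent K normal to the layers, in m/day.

0.123

Flow is perpendicular to layering, so the layers act in series and the equivalent K is the thickness-weighted harmonic mean.
Total thickness L = 5.84 + 6.86 = 12.70 m.
Σ(b_i/K_i) = 5.84/0.0567 + 6.86/2410 = 103.0 d.
K_eq = L / Σ(b_i/K_i) = 12.70 / 103.0 = 0.1233 m/day.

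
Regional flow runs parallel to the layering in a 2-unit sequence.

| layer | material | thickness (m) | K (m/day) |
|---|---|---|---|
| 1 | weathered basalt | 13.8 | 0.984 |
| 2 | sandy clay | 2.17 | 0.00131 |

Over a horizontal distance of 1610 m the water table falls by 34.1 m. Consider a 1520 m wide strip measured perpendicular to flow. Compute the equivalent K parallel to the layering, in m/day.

0.850

Flow is parallel to layering, so each bed carries its own Darcy discharge and the transmissivities add.
Σ(K_i·b_i) = 0.984×13.8 + 0.00131×2.17 = 13.58 m²/day.
Total thickness b = 15.97 m, so K_eq = Σ(K_i·b_i)/b = 0.8505 m/day.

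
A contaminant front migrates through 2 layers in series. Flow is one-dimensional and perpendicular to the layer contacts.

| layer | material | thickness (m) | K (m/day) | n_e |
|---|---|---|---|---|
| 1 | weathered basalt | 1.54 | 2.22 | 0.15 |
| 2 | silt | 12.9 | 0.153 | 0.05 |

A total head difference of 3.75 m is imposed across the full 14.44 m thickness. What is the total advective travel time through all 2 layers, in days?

With flow normal to the layers, continuity requires the same specific discharge q through every layer.
Σ(b_i/K_i) = 1.54/2.22 + 12.9/0.153 = 85.01 d.
q = Δh / Σ(b_i/K_i) = 3.75 / 85.01 = 0.04411 m/day.
In each layer the seepage velocity is v_i = q/n_i, so the layer transit time is t_i = b_i·n_i / q:
  layer 1 (weathered basalt): t_1 = 1.54 × 0.15 / 0.04411 = 5.236 d
  layer 2 (silt): t_2 = 12.9 × 0.05 / 0.04411 = 14.62 d
Total t = Σ t_i = 19.86 days.

19.9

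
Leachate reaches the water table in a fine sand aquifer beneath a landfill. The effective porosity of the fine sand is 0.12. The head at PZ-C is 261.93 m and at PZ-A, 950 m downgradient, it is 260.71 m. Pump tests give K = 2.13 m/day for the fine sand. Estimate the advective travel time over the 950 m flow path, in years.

Hydraulic gradient i = (261.93 − 260.71) / 950 = 1.22 / 950 = 0.001284.
Darcy flux q = K · i = 2.130 × 0.001284 = 0.002735 m/day.
Seepage velocity v = q / n_e = 0.002735 / 0.12 = 0.02279 m/day.
Travel time t = L / v = 950 / 0.02279 = 41676 days = 114.1 years.

114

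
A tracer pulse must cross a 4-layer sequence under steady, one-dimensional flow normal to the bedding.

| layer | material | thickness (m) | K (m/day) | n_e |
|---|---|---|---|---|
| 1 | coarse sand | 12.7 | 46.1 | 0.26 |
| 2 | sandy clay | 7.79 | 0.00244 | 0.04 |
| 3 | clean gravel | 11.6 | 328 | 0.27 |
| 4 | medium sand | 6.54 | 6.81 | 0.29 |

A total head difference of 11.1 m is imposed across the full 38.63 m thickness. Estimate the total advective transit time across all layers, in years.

With flow normal to the layers, continuity requires the same specific discharge q through every layer.
Σ(b_i/K_i) = 12.7/46.1 + 7.79/0.00244 + 11.6/328 + 6.54/6.81 = 3194 d.
q = Δh / Σ(b_i/K_i) = 11.1 / 3194 = 0.003475 m/day.
In each layer the seepage velocity is v_i = q/n_i, so the layer transit time is t_i = b_i·n_i / q:
  layer 1 (coarse sand): t_1 = 12.7 × 0.26 / 0.003475 = 950.1 d
  layer 2 (sandy clay): t_2 = 7.79 × 0.04 / 0.003475 = 89.66 d
  layer 3 (clean gravel): t_3 = 11.6 × 0.27 / 0.003475 = 901.2 d
  layer 4 (medium sand): t_4 = 6.54 × 0.29 / 0.003475 = 545.7 d
Total t = Σ t_i = 2487 days = 6.808 years.

6.81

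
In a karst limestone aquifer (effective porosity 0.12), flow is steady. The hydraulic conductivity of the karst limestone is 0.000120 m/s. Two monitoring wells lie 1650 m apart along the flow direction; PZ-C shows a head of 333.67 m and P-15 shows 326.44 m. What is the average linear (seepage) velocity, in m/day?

Convert K: 0.000120 m/s × 86400 = 10.37 m/day.
Hydraulic gradient i = (333.67 − 326.44) / 1650 = 7.23 / 1650 = 0.004382.
Darcy flux q = K · i = 10.37 × 0.004382 = 0.04543 m/day.
Seepage velocity v = q / n_e = 0.04543 / 0.12 = 0.3786 m/day.

0.379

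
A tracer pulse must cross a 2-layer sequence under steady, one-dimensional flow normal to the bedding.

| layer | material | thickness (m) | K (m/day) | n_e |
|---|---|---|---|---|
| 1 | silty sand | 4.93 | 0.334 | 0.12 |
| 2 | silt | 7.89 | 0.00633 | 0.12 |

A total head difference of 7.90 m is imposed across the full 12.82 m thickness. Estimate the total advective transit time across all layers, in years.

With flow normal to the layers, continuity requires the same specific discharge q through every layer.
Σ(b_i/K_i) = 4.93/0.334 + 7.89/0.00633 = 1261 d.
q = Δh / Σ(b_i/K_i) = 7.90 / 1261 = 0.006264 m/day.
In each layer the seepage velocity is v_i = q/n_i, so the layer transit time is t_i = b_i·n_i / q:
  layer 1 (silty sand): t_1 = 4.93 × 0.12 / 0.006264 = 94.45 d
  layer 2 (silt): t_2 = 7.89 × 0.12 / 0.006264 = 151.2 d
Total t = Σ t_i = 245.6 days = 0.6724 years.

0.672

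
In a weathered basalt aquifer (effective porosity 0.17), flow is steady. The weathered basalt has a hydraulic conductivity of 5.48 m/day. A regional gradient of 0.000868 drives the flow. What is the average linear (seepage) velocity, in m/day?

0.0280

Hydraulic gradient i = 0.000868.
Darcy flux q = K · i = 5.480 × 0.0008680 = 0.004757 m/day.
Seepage velocity v = q / n_e = 0.004757 / 0.17 = 0.02798 m/day.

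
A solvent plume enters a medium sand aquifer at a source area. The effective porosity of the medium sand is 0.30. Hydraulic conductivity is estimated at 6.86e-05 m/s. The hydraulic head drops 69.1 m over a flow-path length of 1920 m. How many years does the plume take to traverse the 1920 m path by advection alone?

Convert K: 6.86e-05 m/s × 86400 = 5.927 m/day.
Hydraulic gradient i = Δh / L = 69.1 / 1920 = 0.03599.
Darcy flux q = K · i = 5.927 × 0.03599 = 0.2133 m/day.
Seepage velocity v = q / n_e = 0.2133 / 0.30 = 0.7110 m/day.
Travel time t = L / v = 1920 / 0.7110 = 2700 days = 7.393 years.

7.39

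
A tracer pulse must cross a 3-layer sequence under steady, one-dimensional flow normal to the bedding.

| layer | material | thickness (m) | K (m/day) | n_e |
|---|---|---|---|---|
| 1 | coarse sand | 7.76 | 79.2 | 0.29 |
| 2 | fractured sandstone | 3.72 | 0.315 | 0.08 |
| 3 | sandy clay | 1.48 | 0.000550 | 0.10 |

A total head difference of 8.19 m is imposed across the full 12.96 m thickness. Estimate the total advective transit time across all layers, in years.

With flow normal to the layers, continuity requires the same specific discharge q through every layer.
Σ(b_i/K_i) = 7.76/79.2 + 3.72/0.315 + 1.48/0.000550 = 2703 d.
q = Δh / Σ(b_i/K_i) = 8.19 / 2703 = 0.003030 m/day.
In each layer the seepage velocity is v_i = q/n_i, so the layer transit time is t_i = b_i·n_i / q:
  layer 1 (coarse sand): t_1 = 7.76 × 0.29 / 0.003030 = 742.7 d
  layer 2 (fractured sandstone): t_2 = 3.72 × 0.08 / 0.003030 = 98.21 d
  layer 3 (sandy clay): t_3 = 1.48 × 0.10 / 0.003030 = 48.84 d
Total t = Σ t_i = 889.7 days = 2.436 years.

2.44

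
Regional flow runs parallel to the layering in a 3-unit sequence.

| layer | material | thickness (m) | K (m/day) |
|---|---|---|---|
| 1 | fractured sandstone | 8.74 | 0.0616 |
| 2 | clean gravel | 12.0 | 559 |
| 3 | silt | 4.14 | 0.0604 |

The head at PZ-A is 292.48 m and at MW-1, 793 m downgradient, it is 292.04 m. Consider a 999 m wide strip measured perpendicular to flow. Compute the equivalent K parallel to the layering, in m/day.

Flow is parallel to layering, so each bed carries its own Darcy discharge and the transmissivities add.
Σ(K_i·b_i) = 0.0616×8.74 + 559×12.0 + 0.0604×4.14 = 6709 m²/day.
Total thickness b = 24.88 m, so K_eq = Σ(K_i·b_i)/b = 269.6 m/day.

270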